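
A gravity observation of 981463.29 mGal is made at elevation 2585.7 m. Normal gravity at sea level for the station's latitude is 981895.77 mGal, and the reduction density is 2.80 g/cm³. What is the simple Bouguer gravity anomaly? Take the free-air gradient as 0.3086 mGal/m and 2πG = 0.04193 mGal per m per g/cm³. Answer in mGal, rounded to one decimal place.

Free-air correction = 0.3086 × 2585.7 = 797.95 mGal
Free-air anomaly = 981463.29 − 981895.77 + (797.95) = 365.47 mGal
Bouguer slab correction = 0.04193 × 2.80 × 2585.7 = 303.57 mGal
Simple Bouguer anomaly = 365.47 − (303.57) = 61.90 mGal

61.9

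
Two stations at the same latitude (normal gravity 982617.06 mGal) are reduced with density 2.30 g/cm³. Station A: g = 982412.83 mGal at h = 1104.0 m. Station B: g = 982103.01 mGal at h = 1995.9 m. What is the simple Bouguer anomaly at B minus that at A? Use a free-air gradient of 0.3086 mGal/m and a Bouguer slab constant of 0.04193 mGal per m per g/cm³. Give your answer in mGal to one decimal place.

-120.6

Δg_SB(A) = 982412.83 − 982617.06 + 0.3086×1104.0 − 0.04193×2.30×1104.0 = 30.00 mGal
Δg_SB(B) = 982103.01 − 982617.06 + 0.3086×1995.9 − 0.04193×2.30×1995.9 = -90.60 mGal
Difference = -90.60 − (30.00) = -120.60 mGal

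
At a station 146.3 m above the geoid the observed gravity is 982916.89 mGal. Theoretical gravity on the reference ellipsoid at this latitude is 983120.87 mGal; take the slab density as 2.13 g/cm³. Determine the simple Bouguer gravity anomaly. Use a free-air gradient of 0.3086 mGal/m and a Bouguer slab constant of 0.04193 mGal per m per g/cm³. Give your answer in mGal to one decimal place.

-171.9

Free-air correction = 0.3086 × 146.3 = 45.15 mGal
Free-air anomaly = 982916.89 − 983120.87 + (45.15) = -158.83 mGal
Bouguer slab correction = 0.04193 × 2.13 × 146.3 = 13.07 mGal
Simple Bouguer anomaly = -158.83 − (13.07) = -171.90 mGal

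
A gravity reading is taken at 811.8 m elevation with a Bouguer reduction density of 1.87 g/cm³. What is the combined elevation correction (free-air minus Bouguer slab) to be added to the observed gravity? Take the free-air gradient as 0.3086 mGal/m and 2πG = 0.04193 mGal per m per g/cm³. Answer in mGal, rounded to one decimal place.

186.9

Combined gradient = 0.3086 − 0.04193 × 1.87 = 0.2301909 mGal/m
Combined elevation correction = 0.2301909 × 811.8 = 186.9 mGal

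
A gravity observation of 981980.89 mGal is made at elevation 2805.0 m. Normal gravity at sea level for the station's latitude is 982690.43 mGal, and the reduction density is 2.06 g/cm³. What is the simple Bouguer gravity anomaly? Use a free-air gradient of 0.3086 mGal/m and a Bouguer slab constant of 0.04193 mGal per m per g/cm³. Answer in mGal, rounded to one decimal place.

-86.2

Free-air correction = 0.3086 × 2805.0 = 865.62 mGal
Free-air anomaly = 981980.89 − 982690.43 + (865.62) = 156.08 mGal
Bouguer slab correction = 0.04193 × 2.06 × 2805.0 = 242.28 mGal
Simple Bouguer anomaly = 156.08 − (242.28) = -86.20 mGal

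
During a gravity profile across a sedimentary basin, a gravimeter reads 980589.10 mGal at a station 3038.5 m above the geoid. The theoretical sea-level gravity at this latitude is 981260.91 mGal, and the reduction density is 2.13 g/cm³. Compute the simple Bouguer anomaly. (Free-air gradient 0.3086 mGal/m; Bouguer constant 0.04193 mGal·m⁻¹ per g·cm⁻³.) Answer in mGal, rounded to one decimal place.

Free-air correction = 0.3086 × 3038.5 = 937.68 mGal
Free-air anomaly = 980589.10 − 981260.91 + (937.68) = 265.87 mGal
Bouguer slab correction = 0.04193 × 2.13 × 3038.5 = 271.37 mGal
Simple Bouguer anomaly = 265.87 − (271.37) = -5.50 mGal

-5.5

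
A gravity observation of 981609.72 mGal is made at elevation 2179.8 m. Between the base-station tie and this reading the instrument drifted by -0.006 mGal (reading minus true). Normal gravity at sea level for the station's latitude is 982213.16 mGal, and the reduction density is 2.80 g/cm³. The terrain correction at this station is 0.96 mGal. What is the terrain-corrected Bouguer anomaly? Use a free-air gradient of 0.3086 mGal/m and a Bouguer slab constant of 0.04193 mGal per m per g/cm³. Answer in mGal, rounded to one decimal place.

Drift-corrected reading = 981609.72 − (-0.006) = 981609.726 mGal
Free-air correction = 0.3086 × 2179.8 = 672.69 mGal
Free-air anomaly = 981609.726 − 982213.16 + (672.69) = 69.256 mGal
Bouguer slab correction = 0.04193 × 2.80 × 2179.8 = 255.92 mGal
Simple Bouguer anomaly = 69.256 − (255.92) = -186.664 mGal
Complete Bouguer anomaly = -186.664 + 0.96 = -185.704 mGal

-185.7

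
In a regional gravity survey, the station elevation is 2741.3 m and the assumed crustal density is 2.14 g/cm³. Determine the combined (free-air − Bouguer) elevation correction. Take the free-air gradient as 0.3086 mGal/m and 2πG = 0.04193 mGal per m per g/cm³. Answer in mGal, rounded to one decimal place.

600.0

Combined gradient = 0.3086 − 0.04193 × 2.14 = 0.2188698 mGal/m
Combined elevation correction = 0.2188698 × 2741.3 = 600.0 mGal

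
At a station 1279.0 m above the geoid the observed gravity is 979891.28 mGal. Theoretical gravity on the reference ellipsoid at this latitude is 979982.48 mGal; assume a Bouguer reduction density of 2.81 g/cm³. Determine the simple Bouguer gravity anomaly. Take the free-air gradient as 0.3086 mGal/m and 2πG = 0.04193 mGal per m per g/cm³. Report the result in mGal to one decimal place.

152.8

Free-air correction = 0.3086 × 1279.0 = 394.70 mGal
Free-air anomaly = 979891.28 − 979982.48 + (394.70) = 303.50 mGal
Bouguer slab correction = 0.04193 × 2.81 × 1279.0 = 150.70 mGal
Simple Bouguer anomaly = 303.50 − (150.70) = 152.80 mGal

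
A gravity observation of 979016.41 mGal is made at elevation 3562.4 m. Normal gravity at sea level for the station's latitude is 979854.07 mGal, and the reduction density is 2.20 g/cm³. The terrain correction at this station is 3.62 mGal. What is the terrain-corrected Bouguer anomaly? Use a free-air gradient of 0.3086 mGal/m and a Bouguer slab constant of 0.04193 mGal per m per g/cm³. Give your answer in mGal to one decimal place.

-63.3

Free-air correction = 0.3086 × 3562.4 = 1099.36 mGal
Free-air anomaly = 979016.41 − 979854.07 + (1099.36) = 261.70 mGal
Bouguer slab correction = 0.04193 × 2.20 × 3562.4 = 328.62 mGal
Simple Bouguer anomaly = 261.70 − (328.62) = -66.92 mGal
Complete Bouguer anomaly = -66.92 + 3.62 = -63.30 mGal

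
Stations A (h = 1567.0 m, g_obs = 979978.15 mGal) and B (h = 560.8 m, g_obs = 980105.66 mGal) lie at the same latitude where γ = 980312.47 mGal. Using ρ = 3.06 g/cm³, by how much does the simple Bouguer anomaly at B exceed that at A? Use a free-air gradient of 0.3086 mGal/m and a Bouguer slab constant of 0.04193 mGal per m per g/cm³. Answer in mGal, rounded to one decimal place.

Δg_SB(A) = 979978.15 − 980312.47 + 0.3086×1567.0 − 0.04193×3.06×1567.0 = -51.80 mGal
Δg_SB(B) = 980105.66 − 980312.47 + 0.3086×560.8 − 0.04193×3.06×560.8 = -105.70 mGal
Difference = -105.70 − (-51.80) = -53.90 mGal

-53.9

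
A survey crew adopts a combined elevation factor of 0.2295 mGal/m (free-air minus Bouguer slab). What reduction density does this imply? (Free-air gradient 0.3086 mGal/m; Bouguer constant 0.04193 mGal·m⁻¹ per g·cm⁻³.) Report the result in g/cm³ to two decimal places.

0.2295 = 0.3086 − 0.04193 × ρ
ρ = (0.3086 − 0.2295) / 0.04193 = 1.89 g/cm³

1.89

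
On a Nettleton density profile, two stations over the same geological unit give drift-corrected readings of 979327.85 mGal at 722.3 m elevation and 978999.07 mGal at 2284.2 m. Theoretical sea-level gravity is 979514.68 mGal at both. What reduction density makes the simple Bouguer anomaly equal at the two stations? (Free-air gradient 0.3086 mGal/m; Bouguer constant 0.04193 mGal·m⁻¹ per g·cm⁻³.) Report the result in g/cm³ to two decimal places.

Δg_obs = 978999.07 − 979327.85 = -328.78 mGal over Δh = 2284.2 − 722.3 = 1561.9 m
Equal Bouguer anomalies ⇒ Δg_obs + (0.3086 − 0.04193ρ)·Δh = 0
0.3086 − 0.04193ρ = −Δg_obs/Δh = 0.21050
ρ = (0.3086 − 0.21050) / 0.04193 = 2.34 g/cm³

2.34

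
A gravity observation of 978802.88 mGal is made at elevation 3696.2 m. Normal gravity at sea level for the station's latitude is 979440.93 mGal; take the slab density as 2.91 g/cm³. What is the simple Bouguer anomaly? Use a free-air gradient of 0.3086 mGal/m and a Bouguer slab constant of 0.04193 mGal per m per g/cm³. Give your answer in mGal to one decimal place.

Free-air correction = 0.3086 × 3696.2 = 1140.65 mGal
Free-air anomaly = 978802.88 − 979440.93 + (1140.65) = 502.60 mGal
Bouguer slab correction = 0.04193 × 2.91 × 3696.2 = 451.00 mGal
Simple Bouguer anomaly = 502.60 − (451.00) = 51.60 mGal

51.6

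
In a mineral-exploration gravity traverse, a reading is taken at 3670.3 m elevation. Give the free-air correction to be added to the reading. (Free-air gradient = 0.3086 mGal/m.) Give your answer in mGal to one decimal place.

Free-air correction = 0.3086 × 3670.3 = 1132.7 mGal

1132.7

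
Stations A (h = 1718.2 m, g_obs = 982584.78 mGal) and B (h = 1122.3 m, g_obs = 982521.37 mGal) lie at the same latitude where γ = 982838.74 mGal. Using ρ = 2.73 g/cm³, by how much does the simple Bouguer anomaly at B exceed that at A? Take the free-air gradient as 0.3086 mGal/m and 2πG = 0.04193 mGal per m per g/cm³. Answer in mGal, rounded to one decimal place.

Δg_SB(A) = 982584.78 − 982838.74 + 0.3086×1718.2 − 0.04193×2.73×1718.2 = 79.60 mGal
Δg_SB(B) = 982521.37 − 982838.74 + 0.3086×1122.3 − 0.04193×2.73×1122.3 = -99.50 mGal
Difference = -99.50 − (79.60) = -179.10 mGal

-179.1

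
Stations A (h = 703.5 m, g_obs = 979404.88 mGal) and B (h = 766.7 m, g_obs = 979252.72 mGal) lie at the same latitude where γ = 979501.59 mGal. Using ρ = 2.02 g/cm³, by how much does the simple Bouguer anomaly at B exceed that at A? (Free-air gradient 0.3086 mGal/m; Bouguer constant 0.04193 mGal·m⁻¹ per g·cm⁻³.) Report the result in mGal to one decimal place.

-138.0

Δg_SB(A) = 979404.88 − 979501.59 + 0.3086×703.5 − 0.04193×2.02×703.5 = 60.80 mGal
Δg_SB(B) = 979252.72 − 979501.59 + 0.3086×766.7 − 0.04193×2.02×766.7 = -77.20 mGal
Difference = -77.20 − (60.80) = -138.00 mGal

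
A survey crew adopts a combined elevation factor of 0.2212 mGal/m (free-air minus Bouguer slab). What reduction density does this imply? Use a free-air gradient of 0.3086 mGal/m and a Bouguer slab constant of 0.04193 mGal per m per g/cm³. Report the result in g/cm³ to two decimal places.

2.08

0.2212 = 0.3086 − 0.04193 × ρ
ρ = (0.3086 − 0.2212) / 0.04193 = 2.08 g/cm³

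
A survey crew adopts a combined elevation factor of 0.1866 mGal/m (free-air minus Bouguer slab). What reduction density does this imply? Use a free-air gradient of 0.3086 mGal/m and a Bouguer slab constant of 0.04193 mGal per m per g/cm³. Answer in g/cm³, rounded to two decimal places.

0.1866 = 0.3086 − 0.04193 × ρ
ρ = (0.3086 − 0.1866) / 0.04193 = 2.91 g/cm³

2.91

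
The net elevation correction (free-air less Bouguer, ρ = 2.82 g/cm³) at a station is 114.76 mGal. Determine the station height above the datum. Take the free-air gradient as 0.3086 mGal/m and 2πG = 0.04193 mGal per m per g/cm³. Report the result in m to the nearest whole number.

603

Combined gradient = 0.3086 − 0.04193 × 2.82 = 0.1903574 mGal/m
h = 114.76 / 0.1903574 = 602.87 m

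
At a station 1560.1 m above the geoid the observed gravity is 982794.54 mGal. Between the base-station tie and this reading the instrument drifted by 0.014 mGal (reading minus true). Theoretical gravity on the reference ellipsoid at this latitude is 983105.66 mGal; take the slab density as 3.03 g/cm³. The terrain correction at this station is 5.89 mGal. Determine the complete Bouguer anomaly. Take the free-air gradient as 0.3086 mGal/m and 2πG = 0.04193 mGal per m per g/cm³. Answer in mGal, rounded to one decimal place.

-22.0

Drift-corrected reading = 982794.54 − (0.014) = 982794.526 mGal
Free-air correction = 0.3086 × 1560.1 = 481.45 mGal
Free-air anomaly = 982794.526 − 983105.66 + (481.45) = 170.316 mGal
Bouguer slab correction = 0.04193 × 3.03 × 1560.1 = 198.21 mGal
Simple Bouguer anomaly = 170.316 − (198.21) = -27.894 mGal
Complete Bouguer anomaly = -27.894 + 5.89 = -22.004 mGal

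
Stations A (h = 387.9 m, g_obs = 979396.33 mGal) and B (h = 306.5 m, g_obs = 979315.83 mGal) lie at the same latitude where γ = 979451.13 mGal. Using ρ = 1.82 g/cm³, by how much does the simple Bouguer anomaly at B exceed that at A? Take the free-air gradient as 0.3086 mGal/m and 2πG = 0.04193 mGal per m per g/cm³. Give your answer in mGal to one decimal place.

-99.4

Δg_SB(A) = 979396.33 − 979451.13 + 0.3086×387.9 − 0.04193×1.82×387.9 = 35.30 mGal
Δg_SB(B) = 979315.83 − 979451.13 + 0.3086×306.5 − 0.04193×1.82×306.5 = -64.10 mGal
Difference = -64.10 − (35.30) = -99.40 mGal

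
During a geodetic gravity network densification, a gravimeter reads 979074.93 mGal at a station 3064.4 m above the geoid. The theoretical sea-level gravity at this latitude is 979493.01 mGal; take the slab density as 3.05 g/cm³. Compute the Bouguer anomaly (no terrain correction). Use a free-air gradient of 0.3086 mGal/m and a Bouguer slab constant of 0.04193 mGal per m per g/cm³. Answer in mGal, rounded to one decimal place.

135.7

Free-air correction = 0.3086 × 3064.4 = 945.67 mGal
Free-air anomaly = 979074.93 − 979493.01 + (945.67) = 527.59 mGal
Bouguer slab correction = 0.04193 × 3.05 × 3064.4 = 391.90 mGal
Simple Bouguer anomaly = 527.59 − (391.90) = 135.69 mGal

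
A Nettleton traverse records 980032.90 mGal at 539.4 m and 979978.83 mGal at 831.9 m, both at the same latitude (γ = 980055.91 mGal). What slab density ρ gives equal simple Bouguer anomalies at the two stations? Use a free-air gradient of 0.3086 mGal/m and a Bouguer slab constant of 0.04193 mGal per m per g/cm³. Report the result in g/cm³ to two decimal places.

2.95

Δg_obs = 979978.83 − 980032.90 = -54.07 mGal over Δh = 831.9 − 539.4 = 292.5 m
Equal Bouguer anomalies ⇒ Δg_obs + (0.3086 − 0.04193ρ)·Δh = 0
0.3086 − 0.04193ρ = −Δg_obs/Δh = 0.18485
ρ = (0.3086 − 0.18485) / 0.04193 = 2.95 g/cm³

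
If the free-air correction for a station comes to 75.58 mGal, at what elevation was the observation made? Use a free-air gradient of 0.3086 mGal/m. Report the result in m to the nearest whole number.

h = 75.58 / 0.3086 = 244.91 m

245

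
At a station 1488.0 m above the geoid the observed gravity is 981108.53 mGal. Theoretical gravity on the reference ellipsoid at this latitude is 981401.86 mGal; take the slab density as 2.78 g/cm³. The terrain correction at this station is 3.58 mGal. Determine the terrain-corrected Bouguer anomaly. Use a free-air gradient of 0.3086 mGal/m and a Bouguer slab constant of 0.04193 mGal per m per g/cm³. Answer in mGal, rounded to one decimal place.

Free-air correction = 0.3086 × 1488.0 = 459.20 mGal
Free-air anomaly = 981108.53 − 981401.86 + (459.20) = 165.87 mGal
Bouguer slab correction = 0.04193 × 2.78 × 1488.0 = 173.45 mGal
Simple Bouguer anomaly = 165.87 − (173.45) = -7.58 mGal
Complete Bouguer anomaly = -7.58 + 3.58 = -4.00 mGal

-4.0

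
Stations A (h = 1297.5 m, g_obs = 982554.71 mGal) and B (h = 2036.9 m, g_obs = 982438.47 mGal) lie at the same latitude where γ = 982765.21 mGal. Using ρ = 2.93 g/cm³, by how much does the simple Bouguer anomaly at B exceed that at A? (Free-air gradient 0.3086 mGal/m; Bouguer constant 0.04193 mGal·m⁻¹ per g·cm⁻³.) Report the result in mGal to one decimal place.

Δg_SB(A) = 982554.71 − 982765.21 + 0.3086×1297.5 − 0.04193×2.93×1297.5 = 30.50 mGal
Δg_SB(B) = 982438.47 − 982765.21 + 0.3086×2036.9 − 0.04193×2.93×2036.9 = 51.60 mGal
Difference = 51.60 − (30.50) = 21.10 mGal

21.1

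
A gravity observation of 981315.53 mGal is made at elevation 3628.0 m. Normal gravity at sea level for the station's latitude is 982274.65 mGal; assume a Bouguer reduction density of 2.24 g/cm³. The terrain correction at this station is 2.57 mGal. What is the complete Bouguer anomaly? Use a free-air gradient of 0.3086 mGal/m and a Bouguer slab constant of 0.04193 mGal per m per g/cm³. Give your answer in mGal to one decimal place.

Free-air correction = 0.3086 × 3628.0 = 1119.60 mGal
Free-air anomaly = 981315.53 − 982274.65 + (1119.60) = 160.48 mGal
Bouguer slab correction = 0.04193 × 2.24 × 3628.0 = 340.75 mGal
Simple Bouguer anomaly = 160.48 − (340.75) = -180.27 mGal
Complete Bouguer anomaly = -180.27 + 2.57 = -177.70 mGal

-177.7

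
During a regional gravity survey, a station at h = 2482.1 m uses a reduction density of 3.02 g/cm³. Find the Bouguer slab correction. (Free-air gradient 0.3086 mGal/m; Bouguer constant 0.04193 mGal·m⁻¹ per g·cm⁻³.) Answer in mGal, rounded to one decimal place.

314.3

Bouguer slab correction = 0.04193 × 3.02 × 2482.1 = 314.3 mGal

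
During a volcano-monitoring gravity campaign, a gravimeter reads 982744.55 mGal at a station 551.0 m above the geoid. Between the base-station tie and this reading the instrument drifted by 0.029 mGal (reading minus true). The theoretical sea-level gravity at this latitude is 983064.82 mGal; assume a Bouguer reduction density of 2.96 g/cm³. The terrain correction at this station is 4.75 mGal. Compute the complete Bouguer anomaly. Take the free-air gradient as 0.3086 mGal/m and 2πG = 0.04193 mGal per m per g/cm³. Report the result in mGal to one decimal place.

Drift-corrected reading = 982744.55 − (0.029) = 982744.521 mGal
Free-air correction = 0.3086 × 551.0 = 170.04 mGal
Free-air anomaly = 982744.521 − 983064.82 + (170.04) = -150.259 mGal
Bouguer slab correction = 0.04193 × 2.96 × 551.0 = 68.39 mGal
Simple Bouguer anomaly = -150.259 − (68.39) = -218.649 mGal
Complete Bouguer anomaly = -218.649 + 4.75 = -213.899 mGal

-213.9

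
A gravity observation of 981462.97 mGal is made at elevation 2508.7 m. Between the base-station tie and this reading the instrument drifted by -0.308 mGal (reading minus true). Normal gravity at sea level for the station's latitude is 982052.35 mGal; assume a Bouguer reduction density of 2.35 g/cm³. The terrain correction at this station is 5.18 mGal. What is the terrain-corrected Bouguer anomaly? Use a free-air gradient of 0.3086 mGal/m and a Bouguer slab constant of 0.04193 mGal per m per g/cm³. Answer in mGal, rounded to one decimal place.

Drift-corrected reading = 981462.97 − (-0.308) = 981463.278 mGal
Free-air correction = 0.3086 × 2508.7 = 774.18 mGal
Free-air anomaly = 981463.278 − 982052.35 + (774.18) = 185.108 mGal
Bouguer slab correction = 0.04193 × 2.35 × 2508.7 = 247.20 mGal
Simple Bouguer anomaly = 185.108 − (247.20) = -62.092 mGal
Complete Bouguer anomaly = -62.092 + 5.18 = -56.912 mGal

-56.9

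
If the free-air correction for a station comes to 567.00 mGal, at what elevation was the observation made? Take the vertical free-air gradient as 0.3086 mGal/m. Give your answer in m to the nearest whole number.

1837

h = 567.00 / 0.3086 = 1837.33 m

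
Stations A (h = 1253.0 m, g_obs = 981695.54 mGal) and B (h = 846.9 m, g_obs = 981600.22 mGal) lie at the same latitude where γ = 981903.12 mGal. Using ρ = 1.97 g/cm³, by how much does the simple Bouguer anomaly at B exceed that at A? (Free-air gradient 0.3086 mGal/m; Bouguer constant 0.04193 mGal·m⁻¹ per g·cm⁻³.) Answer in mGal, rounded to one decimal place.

Δg_SB(A) = 981695.54 − 981903.12 + 0.3086×1253.0 − 0.04193×1.97×1253.0 = 75.60 mGal
Δg_SB(B) = 981600.22 − 981903.12 + 0.3086×846.9 − 0.04193×1.97×846.9 = -111.50 mGal
Difference = -111.50 − (75.60) = -187.10 mGal

-187.1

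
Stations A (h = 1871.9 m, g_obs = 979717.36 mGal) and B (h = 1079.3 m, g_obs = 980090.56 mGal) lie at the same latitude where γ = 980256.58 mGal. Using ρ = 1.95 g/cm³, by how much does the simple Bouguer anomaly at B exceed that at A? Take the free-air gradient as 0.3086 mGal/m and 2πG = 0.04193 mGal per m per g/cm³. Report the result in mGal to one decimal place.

Δg_SB(A) = 979717.36 − 980256.58 + 0.3086×1871.9 − 0.04193×1.95×1871.9 = -114.60 mGal
Δg_SB(B) = 980090.56 − 980256.58 + 0.3086×1079.3 − 0.04193×1.95×1079.3 = 78.80 mGal
Difference = 78.80 − (-114.60) = 193.40 mGal

193.4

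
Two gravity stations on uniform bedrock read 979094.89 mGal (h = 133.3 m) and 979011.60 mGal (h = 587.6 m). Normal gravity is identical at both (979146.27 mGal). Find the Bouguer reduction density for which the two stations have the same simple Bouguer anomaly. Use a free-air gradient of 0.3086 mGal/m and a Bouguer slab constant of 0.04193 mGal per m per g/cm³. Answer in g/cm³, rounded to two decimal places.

Δg_obs = 979011.60 − 979094.89 = -83.29 mGal over Δh = 587.6 − 133.3 = 454.3 m
Equal Bouguer anomalies ⇒ Δg_obs + (0.3086 − 0.04193ρ)·Δh = 0
0.3086 − 0.04193ρ = −Δg_obs/Δh = 0.18334
ρ = (0.3086 − 0.18334) / 0.04193 = 2.99 g/cm³

2.99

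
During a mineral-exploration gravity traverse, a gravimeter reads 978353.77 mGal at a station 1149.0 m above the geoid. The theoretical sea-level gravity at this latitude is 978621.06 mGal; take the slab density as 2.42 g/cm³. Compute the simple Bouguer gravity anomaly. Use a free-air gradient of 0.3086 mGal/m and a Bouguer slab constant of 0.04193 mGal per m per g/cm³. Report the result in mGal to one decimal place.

Free-air correction = 0.3086 × 1149.0 = 354.58 mGal
Free-air anomaly = 978353.77 − 978621.06 + (354.58) = 87.29 mGal
Bouguer slab correction = 0.04193 × 2.42 × 1149.0 = 116.59 mGal
Simple Bouguer anomaly = 87.29 − (116.59) = -29.30 mGal

-29.3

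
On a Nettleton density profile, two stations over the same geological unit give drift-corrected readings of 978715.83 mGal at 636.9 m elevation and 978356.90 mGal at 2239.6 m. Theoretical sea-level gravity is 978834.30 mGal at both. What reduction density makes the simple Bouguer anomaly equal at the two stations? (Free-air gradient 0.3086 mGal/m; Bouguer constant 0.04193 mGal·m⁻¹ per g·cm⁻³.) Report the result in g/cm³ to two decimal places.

Δg_obs = 978356.90 − 978715.83 = -358.93 mGal over Δh = 2239.6 − 636.9 = 1602.7 m
Equal Bouguer anomalies ⇒ Δg_obs + (0.3086 − 0.04193ρ)·Δh = 0
0.3086 − 0.04193ρ = −Δg_obs/Δh = 0.22395
ρ = (0.3086 − 0.22395) / 0.04193 = 2.02 g/cm³

2.02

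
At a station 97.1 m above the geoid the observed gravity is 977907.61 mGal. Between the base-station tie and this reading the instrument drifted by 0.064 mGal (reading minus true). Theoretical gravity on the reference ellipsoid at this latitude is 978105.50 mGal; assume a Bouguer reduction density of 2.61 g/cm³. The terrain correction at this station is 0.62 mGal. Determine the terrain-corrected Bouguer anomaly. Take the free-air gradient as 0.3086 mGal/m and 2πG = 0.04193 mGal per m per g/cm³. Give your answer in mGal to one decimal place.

-178.0

Drift-corrected reading = 977907.61 − (0.064) = 977907.546 mGal
Free-air correction = 0.3086 × 97.1 = 29.97 mGal
Free-air anomaly = 977907.546 − 978105.50 + (29.97) = -167.984 mGal
Bouguer slab correction = 0.04193 × 2.61 × 97.1 = 10.63 mGal
Simple Bouguer anomaly = -167.984 − (10.63) = -178.614 mGal
Complete Bouguer anomaly = -178.614 + 0.62 = -177.994 mGal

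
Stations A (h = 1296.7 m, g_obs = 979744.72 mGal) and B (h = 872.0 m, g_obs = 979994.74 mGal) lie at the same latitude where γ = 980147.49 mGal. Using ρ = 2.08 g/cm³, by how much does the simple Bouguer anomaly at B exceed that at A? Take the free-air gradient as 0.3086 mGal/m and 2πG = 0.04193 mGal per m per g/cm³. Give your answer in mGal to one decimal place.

Δg_SB(A) = 979744.72 − 980147.49 + 0.3086×1296.7 − 0.04193×2.08×1296.7 = -115.70 mGal
Δg_SB(B) = 979994.74 − 980147.49 + 0.3086×872.0 − 0.04193×2.08×872.0 = 40.30 mGal
Difference = 40.30 − (-115.70) = 156.00 mGal

156.0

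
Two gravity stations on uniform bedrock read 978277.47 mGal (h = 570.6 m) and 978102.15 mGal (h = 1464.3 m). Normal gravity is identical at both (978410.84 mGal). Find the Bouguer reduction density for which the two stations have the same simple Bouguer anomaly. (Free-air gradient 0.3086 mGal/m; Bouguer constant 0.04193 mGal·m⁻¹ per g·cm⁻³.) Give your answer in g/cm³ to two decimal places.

Δg_obs = 978102.15 − 978277.47 = -175.32 mGal over Δh = 1464.3 − 570.6 = 893.7 m
Equal Bouguer anomalies ⇒ Δg_obs + (0.3086 − 0.04193ρ)·Δh = 0
0.3086 − 0.04193ρ = −Δg_obs/Δh = 0.19617
ρ = (0.3086 − 0.19617) / 0.04193 = 2.68 g/cm³

2.68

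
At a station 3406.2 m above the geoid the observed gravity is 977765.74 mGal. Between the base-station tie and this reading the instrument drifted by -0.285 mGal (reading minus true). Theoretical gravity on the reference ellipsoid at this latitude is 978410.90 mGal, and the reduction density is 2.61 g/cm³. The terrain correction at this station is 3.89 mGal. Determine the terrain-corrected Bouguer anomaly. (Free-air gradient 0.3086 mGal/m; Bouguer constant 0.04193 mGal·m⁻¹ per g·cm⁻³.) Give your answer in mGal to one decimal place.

Drift-corrected reading = 977765.74 − (-0.285) = 977766.025 mGal
Free-air correction = 0.3086 × 3406.2 = 1051.15 mGal
Free-air anomaly = 977766.025 − 978410.90 + (1051.15) = 406.275 mGal
Bouguer slab correction = 0.04193 × 2.61 × 3406.2 = 372.77 mGal
Simple Bouguer anomaly = 406.275 − (372.77) = 33.505 mGal
Complete Bouguer anomaly = 33.505 + 3.89 = 37.395 mGal

37.4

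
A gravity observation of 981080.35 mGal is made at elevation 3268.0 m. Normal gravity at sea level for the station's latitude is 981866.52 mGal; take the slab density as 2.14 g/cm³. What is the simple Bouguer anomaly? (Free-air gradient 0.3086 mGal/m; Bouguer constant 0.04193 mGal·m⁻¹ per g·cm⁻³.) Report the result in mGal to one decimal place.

Free-air correction = 0.3086 × 3268.0 = 1008.50 mGal
Free-air anomaly = 981080.35 − 981866.52 + (1008.50) = 222.33 mGal
Bouguer slab correction = 0.04193 × 2.14 × 3268.0 = 293.24 mGal
Simple Bouguer anomaly = 222.33 − (293.24) = -70.91 mGal

-70.9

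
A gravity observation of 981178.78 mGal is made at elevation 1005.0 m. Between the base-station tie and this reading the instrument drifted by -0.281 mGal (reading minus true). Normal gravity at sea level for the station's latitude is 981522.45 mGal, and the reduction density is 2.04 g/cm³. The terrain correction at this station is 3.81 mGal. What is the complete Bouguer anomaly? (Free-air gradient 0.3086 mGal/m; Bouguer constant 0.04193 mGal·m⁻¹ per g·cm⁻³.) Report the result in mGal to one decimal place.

Drift-corrected reading = 981178.78 − (-0.281) = 981179.061 mGal
Free-air correction = 0.3086 × 1005.0 = 310.14 mGal
Free-air anomaly = 981179.061 − 981522.45 + (310.14) = -33.249 mGal
Bouguer slab correction = 0.04193 × 2.04 × 1005.0 = 85.96 mGal
Simple Bouguer anomaly = -33.249 − (85.96) = -119.209 mGal
Complete Bouguer anomaly = -119.209 + 3.81 = -115.399 mGal

-115.4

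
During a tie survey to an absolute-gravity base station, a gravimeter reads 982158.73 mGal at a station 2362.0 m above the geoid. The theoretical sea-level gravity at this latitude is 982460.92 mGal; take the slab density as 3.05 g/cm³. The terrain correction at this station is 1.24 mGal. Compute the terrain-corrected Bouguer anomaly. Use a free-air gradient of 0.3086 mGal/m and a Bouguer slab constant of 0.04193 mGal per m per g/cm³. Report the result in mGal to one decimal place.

125.9

Free-air correction = 0.3086 × 2362.0 = 728.91 mGal
Free-air anomaly = 982158.73 − 982460.92 + (728.91) = 426.72 mGal
Bouguer slab correction = 0.04193 × 3.05 × 2362.0 = 302.07 mGal
Simple Bouguer anomaly = 426.72 − (302.07) = 124.65 mGal
Complete Bouguer anomaly = 124.65 + 1.24 = 125.89 mGal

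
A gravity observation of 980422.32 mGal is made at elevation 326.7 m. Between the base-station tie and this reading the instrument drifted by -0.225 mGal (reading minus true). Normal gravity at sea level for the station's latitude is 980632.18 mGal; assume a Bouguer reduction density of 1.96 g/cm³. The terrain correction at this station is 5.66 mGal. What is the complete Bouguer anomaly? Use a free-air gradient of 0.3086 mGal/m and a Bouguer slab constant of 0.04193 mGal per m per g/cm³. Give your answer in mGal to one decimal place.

-130.0

Drift-corrected reading = 980422.32 − (-0.225) = 980422.545 mGal
Free-air correction = 0.3086 × 326.7 = 100.82 mGal
Free-air anomaly = 980422.545 − 980632.18 + (100.82) = -108.815 mGal
Bouguer slab correction = 0.04193 × 1.96 × 326.7 = 26.85 mGal
Simple Bouguer anomaly = -108.815 − (26.85) = -135.665 mGal
Complete Bouguer anomaly = -135.665 + 5.66 = -130.005 mGal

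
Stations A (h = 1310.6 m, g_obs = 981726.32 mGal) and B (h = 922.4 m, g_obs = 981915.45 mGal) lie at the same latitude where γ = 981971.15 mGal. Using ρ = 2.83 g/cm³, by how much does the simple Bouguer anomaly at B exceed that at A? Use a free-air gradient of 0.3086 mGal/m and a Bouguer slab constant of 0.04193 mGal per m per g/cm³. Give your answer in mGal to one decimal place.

115.4

Δg_SB(A) = 981726.32 − 981971.15 + 0.3086×1310.6 − 0.04193×2.83×1310.6 = 4.10 mGal
Δg_SB(B) = 981915.45 − 981971.15 + 0.3086×922.4 − 0.04193×2.83×922.4 = 119.50 mGal
Difference = 119.50 − (4.10) = 115.40 mGal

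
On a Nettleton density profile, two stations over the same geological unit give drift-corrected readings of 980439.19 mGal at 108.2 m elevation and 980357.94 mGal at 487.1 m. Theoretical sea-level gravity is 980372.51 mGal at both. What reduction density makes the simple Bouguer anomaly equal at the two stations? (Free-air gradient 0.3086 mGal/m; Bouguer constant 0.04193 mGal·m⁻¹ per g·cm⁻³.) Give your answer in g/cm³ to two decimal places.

2.25

Δg_obs = 980357.94 − 980439.19 = -81.25 mGal over Δh = 487.1 − 108.2 = 378.9 m
Equal Bouguer anomalies ⇒ Δg_obs + (0.3086 − 0.04193ρ)·Δh = 0
0.3086 − 0.04193ρ = −Δg_obs/Δh = 0.21444
ρ = (0.3086 − 0.21444) / 0.04193 = 2.25 g/cm³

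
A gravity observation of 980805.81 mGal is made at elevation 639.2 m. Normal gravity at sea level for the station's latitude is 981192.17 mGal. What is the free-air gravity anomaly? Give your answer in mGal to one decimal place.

Free-air correction = 0.3086 × 639.2 = 197.26 mGal
Free-air anomaly = 980805.81 − 981192.17 + (197.26) = -189.10 mGal

-189.1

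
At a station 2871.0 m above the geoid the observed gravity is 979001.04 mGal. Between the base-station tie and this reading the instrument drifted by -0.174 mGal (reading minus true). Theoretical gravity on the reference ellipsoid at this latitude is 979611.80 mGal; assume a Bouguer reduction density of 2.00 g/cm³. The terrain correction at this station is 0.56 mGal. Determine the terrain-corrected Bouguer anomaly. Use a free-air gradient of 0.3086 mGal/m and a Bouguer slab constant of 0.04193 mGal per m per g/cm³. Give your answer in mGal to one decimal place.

35.2

Drift-corrected reading = 979001.04 − (-0.174) = 979001.214 mGal
Free-air correction = 0.3086 × 2871.0 = 885.99 mGal
Free-air anomaly = 979001.214 − 979611.80 + (885.99) = 275.404 mGal
Bouguer slab correction = 0.04193 × 2.00 × 2871.0 = 240.76 mGal
Simple Bouguer anomaly = 275.404 − (240.76) = 34.644 mGal
Complete Bouguer anomaly = 34.644 + 0.56 = 35.204 mGal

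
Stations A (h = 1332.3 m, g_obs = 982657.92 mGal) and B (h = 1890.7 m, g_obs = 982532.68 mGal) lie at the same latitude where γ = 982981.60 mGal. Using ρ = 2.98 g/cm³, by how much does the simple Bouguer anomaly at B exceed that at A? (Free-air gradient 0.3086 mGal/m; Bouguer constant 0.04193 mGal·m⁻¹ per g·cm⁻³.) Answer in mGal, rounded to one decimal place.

-22.7

Δg_SB(A) = 982657.92 − 982981.60 + 0.3086×1332.3 − 0.04193×2.98×1332.3 = -79.00 mGal
Δg_SB(B) = 982532.68 − 982981.60 + 0.3086×1890.7 − 0.04193×2.98×1890.7 = -101.70 mGal
Difference = -101.70 − (-79.00) = -22.70 mGal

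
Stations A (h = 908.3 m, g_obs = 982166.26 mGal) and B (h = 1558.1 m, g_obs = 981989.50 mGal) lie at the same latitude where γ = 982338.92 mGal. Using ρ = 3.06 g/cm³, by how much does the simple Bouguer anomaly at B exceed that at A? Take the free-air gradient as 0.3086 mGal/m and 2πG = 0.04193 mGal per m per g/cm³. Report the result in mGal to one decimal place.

Δg_SB(A) = 982166.26 − 982338.92 + 0.3086×908.3 − 0.04193×3.06×908.3 = -8.90 mGal
Δg_SB(B) = 981989.50 − 982338.92 + 0.3086×1558.1 − 0.04193×3.06×1558.1 = -68.50 mGal
Difference = -68.50 − (-8.90) = -59.60 mGal

-59.6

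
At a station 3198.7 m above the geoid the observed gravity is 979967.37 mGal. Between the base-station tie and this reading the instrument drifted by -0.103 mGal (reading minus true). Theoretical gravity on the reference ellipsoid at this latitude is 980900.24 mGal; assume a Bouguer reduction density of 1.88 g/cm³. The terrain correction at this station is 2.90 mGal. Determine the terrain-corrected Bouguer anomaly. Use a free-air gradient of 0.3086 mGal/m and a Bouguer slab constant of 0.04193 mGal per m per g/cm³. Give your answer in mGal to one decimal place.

-194.9

Drift-corrected reading = 979967.37 − (-0.103) = 979967.473 mGal
Free-air correction = 0.3086 × 3198.7 = 987.12 mGal
Free-air anomaly = 979967.473 − 980900.24 + (987.12) = 54.353 mGal
Bouguer slab correction = 0.04193 × 1.88 × 3198.7 = 252.15 mGal
Simple Bouguer anomaly = 54.353 − (252.15) = -197.797 mGal
Complete Bouguer anomaly = -197.797 + 2.90 = -194.897 mGal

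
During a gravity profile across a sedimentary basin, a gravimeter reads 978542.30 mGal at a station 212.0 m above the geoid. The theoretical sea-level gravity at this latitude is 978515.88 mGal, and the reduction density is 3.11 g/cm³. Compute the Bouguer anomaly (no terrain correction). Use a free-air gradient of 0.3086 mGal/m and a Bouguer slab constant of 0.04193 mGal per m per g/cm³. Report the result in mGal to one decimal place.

Free-air correction = 0.3086 × 212.0 = 65.42 mGal
Free-air anomaly = 978542.30 − 978515.88 + (65.42) = 91.84 mGal
Bouguer slab correction = 0.04193 × 3.11 × 212.0 = 27.65 mGal
Simple Bouguer anomaly = 91.84 − (27.65) = 64.19 mGal

64.2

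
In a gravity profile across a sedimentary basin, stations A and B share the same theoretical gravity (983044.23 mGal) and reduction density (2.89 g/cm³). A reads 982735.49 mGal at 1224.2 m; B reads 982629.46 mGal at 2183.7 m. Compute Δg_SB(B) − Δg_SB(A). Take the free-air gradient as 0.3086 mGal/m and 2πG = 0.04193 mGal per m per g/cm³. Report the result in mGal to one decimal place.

Δg_SB(A) = 982735.49 − 983044.23 + 0.3086×1224.2 − 0.04193×2.89×1224.2 = -79.30 mGal
Δg_SB(B) = 982629.46 − 983044.23 + 0.3086×2183.7 − 0.04193×2.89×2183.7 = -5.50 mGal
Difference = -5.50 − (-79.30) = 73.80 mGal

73.8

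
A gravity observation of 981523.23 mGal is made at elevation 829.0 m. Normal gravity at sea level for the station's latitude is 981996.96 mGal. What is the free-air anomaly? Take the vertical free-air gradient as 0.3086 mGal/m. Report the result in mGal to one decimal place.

Free-air correction = 0.3086 × 829.0 = 255.83 mGal
Free-air anomaly = 981523.23 − 981996.96 + (255.83) = -217.90 mGal

-217.9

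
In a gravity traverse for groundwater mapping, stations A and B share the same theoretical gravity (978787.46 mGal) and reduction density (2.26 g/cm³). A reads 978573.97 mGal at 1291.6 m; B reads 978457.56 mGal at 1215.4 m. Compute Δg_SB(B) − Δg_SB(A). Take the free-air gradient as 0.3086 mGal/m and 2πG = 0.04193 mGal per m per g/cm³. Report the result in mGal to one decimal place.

-132.7

Δg_SB(A) = 978573.97 − 978787.46 + 0.3086×1291.6 − 0.04193×2.26×1291.6 = 62.70 mGal
Δg_SB(B) = 978457.56 − 978787.46 + 0.3086×1215.4 − 0.04193×2.26×1215.4 = -70.00 mGal
Difference = -70.00 − (62.70) = -132.70 mGal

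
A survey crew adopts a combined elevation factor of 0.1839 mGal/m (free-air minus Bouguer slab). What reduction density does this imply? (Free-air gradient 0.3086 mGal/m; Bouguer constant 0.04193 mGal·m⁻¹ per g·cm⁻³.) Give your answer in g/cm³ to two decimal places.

0.1839 = 0.3086 − 0.04193 × ρ
ρ = (0.3086 − 0.1839) / 0.04193 = 2.97 g/cm³

2.97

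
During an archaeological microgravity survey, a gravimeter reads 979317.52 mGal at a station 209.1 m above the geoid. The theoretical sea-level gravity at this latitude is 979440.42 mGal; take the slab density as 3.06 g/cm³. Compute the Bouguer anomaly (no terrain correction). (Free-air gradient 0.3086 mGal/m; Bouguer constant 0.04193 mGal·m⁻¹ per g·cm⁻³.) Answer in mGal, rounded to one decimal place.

Free-air correction = 0.3086 × 209.1 = 64.53 mGal
Free-air anomaly = 979317.52 − 979440.42 + (64.53) = -58.37 mGal
Bouguer slab correction = 0.04193 × 3.06 × 209.1 = 26.83 mGal
Simple Bouguer anomaly = -58.37 − (26.83) = -85.20 mGal

-85.2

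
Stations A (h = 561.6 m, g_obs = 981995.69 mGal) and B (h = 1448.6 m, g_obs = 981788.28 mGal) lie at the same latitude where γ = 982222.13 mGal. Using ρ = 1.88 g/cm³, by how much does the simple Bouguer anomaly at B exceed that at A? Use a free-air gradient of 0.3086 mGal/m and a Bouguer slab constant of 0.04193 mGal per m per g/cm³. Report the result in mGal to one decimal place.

Δg_SB(A) = 981995.69 − 982222.13 + 0.3086×561.6 − 0.04193×1.88×561.6 = -97.40 mGal
Δg_SB(B) = 981788.28 − 982222.13 + 0.3086×1448.6 − 0.04193×1.88×1448.6 = -101.00 mGal
Difference = -101.00 − (-97.40) = -3.60 mGal

-3.6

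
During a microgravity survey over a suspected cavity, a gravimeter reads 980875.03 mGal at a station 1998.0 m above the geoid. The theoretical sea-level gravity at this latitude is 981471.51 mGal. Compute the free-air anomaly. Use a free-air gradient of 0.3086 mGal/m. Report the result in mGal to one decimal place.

20.1

Free-air correction = 0.3086 × 1998.0 = 616.58 mGal
Free-air anomaly = 980875.03 − 981471.51 + (616.58) = 20.10 mGal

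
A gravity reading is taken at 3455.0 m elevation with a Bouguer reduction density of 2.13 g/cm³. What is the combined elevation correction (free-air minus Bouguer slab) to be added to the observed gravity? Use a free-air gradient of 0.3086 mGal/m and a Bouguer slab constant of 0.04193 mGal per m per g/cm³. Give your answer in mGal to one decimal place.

Combined gradient = 0.3086 − 0.04193 × 2.13 = 0.2192891 mGal/m
Combined elevation correction = 0.2192891 × 3455.0 = 757.6 mGal

757.6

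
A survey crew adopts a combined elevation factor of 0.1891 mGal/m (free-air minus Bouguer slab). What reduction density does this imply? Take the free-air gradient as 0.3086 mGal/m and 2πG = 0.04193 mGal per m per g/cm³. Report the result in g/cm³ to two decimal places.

2.85

0.1891 = 0.3086 − 0.04193 × ρ
ρ = (0.3086 − 0.1891) / 0.04193 = 2.85 g/cm³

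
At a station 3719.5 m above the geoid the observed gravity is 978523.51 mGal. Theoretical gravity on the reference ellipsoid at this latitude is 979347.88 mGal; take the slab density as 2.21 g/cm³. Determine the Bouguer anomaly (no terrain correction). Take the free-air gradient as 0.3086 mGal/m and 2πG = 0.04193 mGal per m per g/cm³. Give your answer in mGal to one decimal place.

Free-air correction = 0.3086 × 3719.5 = 1147.84 mGal
Free-air anomaly = 978523.51 − 979347.88 + (1147.84) = 323.47 mGal
Bouguer slab correction = 0.04193 × 2.21 × 3719.5 = 344.67 mGal
Simple Bouguer anomaly = 323.47 − (344.67) = -21.20 mGal

-21.2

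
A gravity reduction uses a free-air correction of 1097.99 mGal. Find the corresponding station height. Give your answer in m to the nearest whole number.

h = 1097.99 / 0.3086 = 3557.97 m

3558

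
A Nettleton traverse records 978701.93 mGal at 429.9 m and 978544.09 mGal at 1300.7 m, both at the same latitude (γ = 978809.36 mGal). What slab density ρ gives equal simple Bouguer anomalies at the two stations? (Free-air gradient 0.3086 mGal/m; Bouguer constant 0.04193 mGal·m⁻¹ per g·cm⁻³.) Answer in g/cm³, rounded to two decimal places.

3.04

Δg_obs = 978544.09 − 978701.93 = -157.84 mGal over Δh = 1300.7 − 429.9 = 870.8 m
Equal Bouguer anomalies ⇒ Δg_obs + (0.3086 − 0.04193ρ)·Δh = 0
0.3086 − 0.04193ρ = −Δg_obs/Δh = 0.18126
ρ = (0.3086 − 0.18126) / 0.04193 = 3.04 g/cm³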